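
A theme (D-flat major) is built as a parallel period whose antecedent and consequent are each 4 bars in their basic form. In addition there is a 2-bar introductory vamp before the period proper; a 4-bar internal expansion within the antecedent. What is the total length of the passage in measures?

Basic parallel period: 4 + 4 = 8 bars.
8 (basic form) + 2 (introduction) + 4 (internal expansion) = 14.

14 measures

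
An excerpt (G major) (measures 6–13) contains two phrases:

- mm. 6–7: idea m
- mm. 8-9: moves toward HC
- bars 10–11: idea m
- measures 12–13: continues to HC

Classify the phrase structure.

repeated phrase

Both phrases have the same opening (m) and the same cadence (half cadence): the second is a restatement, not a consequent, so this is a repeated phrase rather than a period.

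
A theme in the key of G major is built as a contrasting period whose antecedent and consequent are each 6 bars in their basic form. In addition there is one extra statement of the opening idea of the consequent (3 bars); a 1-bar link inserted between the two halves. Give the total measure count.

16 measures

Basic contrasting period: 6 + 6 = 12 bars.
12 (basic form) + 3 (extra statement) + 1 (link) = 16.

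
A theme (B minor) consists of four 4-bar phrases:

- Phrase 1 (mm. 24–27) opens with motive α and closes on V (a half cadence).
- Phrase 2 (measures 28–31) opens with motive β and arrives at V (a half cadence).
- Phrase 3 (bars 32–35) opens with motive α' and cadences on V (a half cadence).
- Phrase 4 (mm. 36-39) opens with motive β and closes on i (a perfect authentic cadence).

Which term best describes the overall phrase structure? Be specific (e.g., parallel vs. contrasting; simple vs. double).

parallel double period

Four phrases in two halves: the first half (mm. 24-31) ends with a half cadence, the second (mm. 32–39) with a perfect authentic cadence — a large antecedent–consequent pair, i.e. a double period.
Phrase 3 begins with the same material as phrase 1, making it parallel.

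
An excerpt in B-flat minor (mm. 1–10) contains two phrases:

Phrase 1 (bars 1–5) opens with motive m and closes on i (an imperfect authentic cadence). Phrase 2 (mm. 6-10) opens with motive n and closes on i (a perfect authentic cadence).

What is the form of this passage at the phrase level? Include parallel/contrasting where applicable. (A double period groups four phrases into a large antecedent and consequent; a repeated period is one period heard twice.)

Phrase 1 ends with an imperfect authentic cadence (weaker) and phrase 2 with a perfect authentic cadence (stronger): antecedent + consequent = a period.
The two phrases open with different material (m / n), so the period is contrasting.

contrasting period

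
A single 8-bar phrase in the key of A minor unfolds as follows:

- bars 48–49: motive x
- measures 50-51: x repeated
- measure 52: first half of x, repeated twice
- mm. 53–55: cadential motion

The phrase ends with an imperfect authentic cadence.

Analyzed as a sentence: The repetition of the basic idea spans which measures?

The presentation of a sentence is the basic idea (bars 48–49) plus its repetition (measures 50–51); the repetition of the basic idea is therefore bars 50-51.

measures 50–51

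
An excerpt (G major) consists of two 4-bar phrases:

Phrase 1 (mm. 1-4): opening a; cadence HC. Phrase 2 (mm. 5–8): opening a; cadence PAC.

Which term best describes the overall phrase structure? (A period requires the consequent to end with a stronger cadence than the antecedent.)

parallel period

Phrase 1 ends with a half cadence (weaker) and phrase 2 with a perfect authentic cadence (stronger): antecedent + consequent = a period.
The two phrases open with the same material (a / a), so the period is parallel.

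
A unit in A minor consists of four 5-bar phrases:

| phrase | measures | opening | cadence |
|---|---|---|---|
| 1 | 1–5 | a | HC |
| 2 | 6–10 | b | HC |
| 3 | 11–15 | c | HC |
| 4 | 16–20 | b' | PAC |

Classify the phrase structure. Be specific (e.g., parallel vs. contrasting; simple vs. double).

contrasting double period

Four phrases in two halves: the first half (mm. 1–10) ends with a half cadence, the second (mm. 11-20) with a perfect authentic cadence — a large antecedent–consequent pair, i.e. a double period.
Phrase 3 begins with different material from phrase 1, making it contrasting.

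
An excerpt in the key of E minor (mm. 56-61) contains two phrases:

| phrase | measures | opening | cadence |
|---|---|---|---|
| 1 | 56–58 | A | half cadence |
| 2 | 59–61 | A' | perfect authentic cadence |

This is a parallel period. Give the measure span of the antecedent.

The phrase ending with the weaker cadence (half cadence) is the antecedent; the one ending more conclusively (perfect authentic cadence) is the consequent. The antecedent is measures 56–58.

measures 56–58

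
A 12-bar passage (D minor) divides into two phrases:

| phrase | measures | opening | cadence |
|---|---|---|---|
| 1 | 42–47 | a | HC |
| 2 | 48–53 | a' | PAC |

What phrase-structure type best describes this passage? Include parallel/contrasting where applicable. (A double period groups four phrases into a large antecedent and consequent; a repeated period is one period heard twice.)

parallel period

Phrase 1 ends with a half cadence (weaker) and phrase 2 with a perfect authentic cadence (stronger): antecedent + consequent = a period.
The two phrases open with the same material (a / a'), so the period is parallel.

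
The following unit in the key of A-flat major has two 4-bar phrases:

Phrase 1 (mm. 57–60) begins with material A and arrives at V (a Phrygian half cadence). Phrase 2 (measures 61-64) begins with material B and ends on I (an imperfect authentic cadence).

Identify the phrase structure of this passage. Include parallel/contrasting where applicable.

contrasting period

Phrase 1 ends with a Phrygian half cadence (weaker) and phrase 2 with an imperfect authentic cadence (stronger): antecedent + consequent = a period.
The two phrases open with different material (A / B), so the period is contrasting.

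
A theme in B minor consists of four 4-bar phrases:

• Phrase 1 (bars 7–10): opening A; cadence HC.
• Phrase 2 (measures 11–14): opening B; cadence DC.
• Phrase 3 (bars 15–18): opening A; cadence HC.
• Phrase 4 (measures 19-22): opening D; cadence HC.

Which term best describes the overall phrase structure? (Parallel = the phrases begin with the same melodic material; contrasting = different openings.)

Phrase 4 ends with a half cadence, no stronger than phrase 2's deceptive cadence, so the four phrases do not form a double period; nor do phrases 3–4 duplicate 1–2, so it is not a repeated period. With no phrase reaching a conclusive cadence, the passage is a phrase group.

phrase group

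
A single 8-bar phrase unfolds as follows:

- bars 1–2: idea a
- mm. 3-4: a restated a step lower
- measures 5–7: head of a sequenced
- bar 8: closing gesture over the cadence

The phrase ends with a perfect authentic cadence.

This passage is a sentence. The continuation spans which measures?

measures 5–8

After the presentation (mm. 1–4), the continuation covers the fragmentation through the cadence: measures 5–8.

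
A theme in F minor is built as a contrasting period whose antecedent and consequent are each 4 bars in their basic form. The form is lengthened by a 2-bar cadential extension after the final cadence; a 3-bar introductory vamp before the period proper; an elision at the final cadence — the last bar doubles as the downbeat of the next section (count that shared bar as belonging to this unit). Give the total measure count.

Basic contrasting period: 4 + 4 = 8 bars.
8 (basic form) + 2 (cadential extension) + 3 (introduction) = 13.
The elision shares a bar with the next section but does not change this unit's count.

13 measures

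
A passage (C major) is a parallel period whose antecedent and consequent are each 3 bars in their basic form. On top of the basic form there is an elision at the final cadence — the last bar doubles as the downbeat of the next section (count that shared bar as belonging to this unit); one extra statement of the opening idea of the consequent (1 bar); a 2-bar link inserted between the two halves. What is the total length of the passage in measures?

Basic parallel period: 3 + 3 = 6 bars.
6 (basic form) + 1 (extra statement) + 2 (link) = 9.
The elision shares a bar with the next section but does not change this unit's count.

9 measures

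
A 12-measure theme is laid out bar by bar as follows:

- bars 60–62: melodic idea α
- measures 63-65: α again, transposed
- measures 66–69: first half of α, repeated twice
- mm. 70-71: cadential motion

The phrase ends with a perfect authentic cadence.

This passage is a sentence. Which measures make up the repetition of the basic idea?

The presentation of a sentence is the basic idea (bars 60–62) plus its repetition (bars 63-65); the repetition of the basic idea is therefore bars 63-65.

measures 63–65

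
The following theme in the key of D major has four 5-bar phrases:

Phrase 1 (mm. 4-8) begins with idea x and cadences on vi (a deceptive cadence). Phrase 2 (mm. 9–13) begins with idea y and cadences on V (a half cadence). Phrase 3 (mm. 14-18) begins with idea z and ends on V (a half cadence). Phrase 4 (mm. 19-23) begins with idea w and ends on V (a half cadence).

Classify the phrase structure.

phrase group

Phrase 4 ends with a half cadence, no stronger than phrase 2's half cadence, so the four phrases do not form a double period; nor do phrases 3–4 duplicate 1–2, so it is not a repeated period. With no phrase reaching a conclusive cadence, the passage is a phrase group.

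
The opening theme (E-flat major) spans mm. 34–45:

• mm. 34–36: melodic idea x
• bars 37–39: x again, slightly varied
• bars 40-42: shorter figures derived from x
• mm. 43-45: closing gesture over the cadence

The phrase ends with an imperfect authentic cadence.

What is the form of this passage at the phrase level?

sentence

Basic idea (mm. 34–36) + its repetition (mm. 37-39) form the presentation; fragmentation and cadence (measures 40-45) form the continuation — the 12-bar whole is a sentence.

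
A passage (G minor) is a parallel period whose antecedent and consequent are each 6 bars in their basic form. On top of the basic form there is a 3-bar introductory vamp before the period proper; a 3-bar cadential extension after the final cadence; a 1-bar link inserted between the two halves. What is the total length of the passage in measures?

Basic parallel period: 6 + 6 = 12 bars.
12 (basic form) + 3 (introduction) + 3 (cadential extension) + 1 (link) = 19.

19 measures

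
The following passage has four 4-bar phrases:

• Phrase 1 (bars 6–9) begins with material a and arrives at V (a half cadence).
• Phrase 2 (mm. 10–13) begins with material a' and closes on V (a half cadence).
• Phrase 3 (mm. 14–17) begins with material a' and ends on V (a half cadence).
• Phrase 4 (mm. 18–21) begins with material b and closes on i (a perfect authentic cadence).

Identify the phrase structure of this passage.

parallel double period

Four phrases in two halves: the first half (measures 6-13) ends with a half cadence, the second (measures 14–21) with a perfect authentic cadence — a large antecedent–consequent pair, i.e. a double period.
Phrase 3 begins with the same material as phrase 1, making it parallel.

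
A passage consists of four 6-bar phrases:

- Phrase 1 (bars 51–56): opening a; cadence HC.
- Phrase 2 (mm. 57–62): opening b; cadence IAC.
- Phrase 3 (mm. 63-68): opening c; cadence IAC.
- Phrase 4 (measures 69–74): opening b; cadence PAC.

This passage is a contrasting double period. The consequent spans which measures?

measures 63–74

In a double period the four phrases pair into a large antecedent (phrases 1–2, ending imperfect authentic cadence) and a large consequent (phrases 3–4, ending perfect authentic cadence). The consequent spans measures 63–74.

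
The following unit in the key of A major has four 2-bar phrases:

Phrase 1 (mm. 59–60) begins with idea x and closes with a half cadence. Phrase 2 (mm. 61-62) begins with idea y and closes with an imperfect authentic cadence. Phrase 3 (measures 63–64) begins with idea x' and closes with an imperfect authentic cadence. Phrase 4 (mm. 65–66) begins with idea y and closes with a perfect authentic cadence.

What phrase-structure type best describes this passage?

parallel double period

Four phrases in two halves: the first half (mm. 59-62) ends with an imperfect authentic cadence, the second (measures 63–66) with a perfect authentic cadence — a large antecedent–consequent pair, i.e. a double period.
Phrase 3 begins with the same material as phrase 1, making it parallel.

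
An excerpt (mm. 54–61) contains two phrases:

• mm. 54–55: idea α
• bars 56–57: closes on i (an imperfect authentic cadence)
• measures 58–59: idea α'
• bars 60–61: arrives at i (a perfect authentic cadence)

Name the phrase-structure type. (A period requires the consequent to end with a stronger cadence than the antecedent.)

parallel period

Phrase 1 ends with an imperfect authentic cadence (weaker) and phrase 2 with a perfect authentic cadence (stronger): antecedent + consequent = a period.
The two phrases open with the same material (α / α'), so the period is parallel.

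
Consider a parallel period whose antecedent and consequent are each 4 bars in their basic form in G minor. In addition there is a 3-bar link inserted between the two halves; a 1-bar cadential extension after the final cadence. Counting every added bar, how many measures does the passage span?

12 measures

Basic parallel period: 4 + 4 = 8 bars.
8 (basic form) + 3 (link) + 1 (cadential extension) = 12.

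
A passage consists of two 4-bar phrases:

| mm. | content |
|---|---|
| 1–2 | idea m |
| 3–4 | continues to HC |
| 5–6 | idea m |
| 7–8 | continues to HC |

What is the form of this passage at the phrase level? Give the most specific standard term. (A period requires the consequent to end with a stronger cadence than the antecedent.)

Both phrases have the same opening (m) and the same cadence (half cadence): the second is a restatement, not a consequent, so this is a repeated phrase rather than a period.

repeated phrase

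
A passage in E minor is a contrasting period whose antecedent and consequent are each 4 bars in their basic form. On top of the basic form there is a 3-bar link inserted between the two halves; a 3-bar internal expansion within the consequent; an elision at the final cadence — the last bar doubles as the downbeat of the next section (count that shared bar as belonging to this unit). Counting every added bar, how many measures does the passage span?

Basic contrasting period: 4 + 4 = 8 bars.
8 (basic form) + 3 (link) + 3 (internal expansion) = 14.
The elision shares a bar with the next section but does not change this unit's count.

14 measures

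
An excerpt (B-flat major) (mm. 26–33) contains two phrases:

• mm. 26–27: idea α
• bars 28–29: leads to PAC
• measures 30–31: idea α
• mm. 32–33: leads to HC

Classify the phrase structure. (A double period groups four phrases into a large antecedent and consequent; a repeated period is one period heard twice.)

phrase group

The second phrase closes with a half cadence, which is not stronger than the first phrase's perfect authentic cadence; without a weak→strong cadential pair there is no antecedent–consequent relationship, so this is a phrase group rather than a period.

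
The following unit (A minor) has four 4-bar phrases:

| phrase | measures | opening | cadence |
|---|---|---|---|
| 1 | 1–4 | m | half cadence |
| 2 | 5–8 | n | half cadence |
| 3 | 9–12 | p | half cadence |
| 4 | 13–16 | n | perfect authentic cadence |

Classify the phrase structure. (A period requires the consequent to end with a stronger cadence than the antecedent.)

contrasting double period

Four phrases in two halves: the first half (mm. 1-8) ends with a half cadence, the second (measures 9–16) with a perfect authentic cadence — a large antecedent–consequent pair, i.e. a double period.
Phrase 3 begins with different material from phrase 1, making it contrasting.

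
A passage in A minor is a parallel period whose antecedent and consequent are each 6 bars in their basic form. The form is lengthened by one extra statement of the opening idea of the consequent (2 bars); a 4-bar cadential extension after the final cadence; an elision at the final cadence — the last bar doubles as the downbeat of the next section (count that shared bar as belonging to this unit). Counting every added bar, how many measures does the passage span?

Basic parallel period: 6 + 6 = 12 bars.
12 (basic form) + 2 (extra statement) + 4 (cadential extension) = 18.
The elision shares a bar with the next section but does not change this unit's count.

18 measures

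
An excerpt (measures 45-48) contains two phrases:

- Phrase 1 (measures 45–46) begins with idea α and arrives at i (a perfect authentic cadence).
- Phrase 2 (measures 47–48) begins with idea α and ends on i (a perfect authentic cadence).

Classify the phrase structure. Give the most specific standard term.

repeated phrase

Both phrases have the same opening (α) and the same cadence (perfect authentic cadence): the second is a restatement, not a consequent, so this is a repeated phrase rather than a period.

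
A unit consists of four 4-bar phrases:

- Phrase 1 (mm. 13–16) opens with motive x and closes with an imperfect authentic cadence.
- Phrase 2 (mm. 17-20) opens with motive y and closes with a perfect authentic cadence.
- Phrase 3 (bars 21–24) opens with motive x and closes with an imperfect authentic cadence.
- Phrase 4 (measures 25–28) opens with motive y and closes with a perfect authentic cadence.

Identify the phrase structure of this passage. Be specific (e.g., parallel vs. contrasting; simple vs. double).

The cadence pattern IAC–PAC–IAC–PAC is weak–strong twice, and phrases 3–4 restate phrases 1–2: a period heard twice, not a double period (which would end weakly at phrase 2).

repeated period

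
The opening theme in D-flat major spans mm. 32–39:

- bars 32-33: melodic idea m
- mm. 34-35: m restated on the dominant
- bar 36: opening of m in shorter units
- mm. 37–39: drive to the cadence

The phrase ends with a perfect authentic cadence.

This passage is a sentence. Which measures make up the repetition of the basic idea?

measures 34–35

The presentation of a sentence is the basic idea (mm. 32–33) plus its repetition (measures 34-35); the repetition of the basic idea is therefore measures 34–35.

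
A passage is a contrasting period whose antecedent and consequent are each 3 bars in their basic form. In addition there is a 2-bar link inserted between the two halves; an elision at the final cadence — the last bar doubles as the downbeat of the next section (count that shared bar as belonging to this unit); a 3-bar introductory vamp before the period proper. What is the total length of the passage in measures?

Basic contrasting period: 3 + 3 = 6 bars.
6 (basic form) + 2 (link) + 3 (introduction) = 11.
The elision shares a bar with the next section but does not change this unit's count.

11 measures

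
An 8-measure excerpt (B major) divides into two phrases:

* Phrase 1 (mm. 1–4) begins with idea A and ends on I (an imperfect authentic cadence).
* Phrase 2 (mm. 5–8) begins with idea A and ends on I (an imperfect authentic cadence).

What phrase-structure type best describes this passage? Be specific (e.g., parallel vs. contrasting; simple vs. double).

Both phrases have the same opening (A) and the same cadence (imperfect authentic cadence): the second is a restatement, not a consequent, so this is a repeated phrase rather than a period.

repeated phrase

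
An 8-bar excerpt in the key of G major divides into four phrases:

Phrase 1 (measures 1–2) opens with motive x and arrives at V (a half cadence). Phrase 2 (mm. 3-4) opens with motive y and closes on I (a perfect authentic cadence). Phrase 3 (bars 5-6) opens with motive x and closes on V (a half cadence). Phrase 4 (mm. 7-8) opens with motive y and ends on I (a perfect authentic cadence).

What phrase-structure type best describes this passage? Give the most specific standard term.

repeated period

The cadence pattern HC–PAC–HC–PAC is weak–strong twice, and phrases 3–4 restate phrases 1–2: a period heard twice, not a double period (which would end weakly at phrase 2).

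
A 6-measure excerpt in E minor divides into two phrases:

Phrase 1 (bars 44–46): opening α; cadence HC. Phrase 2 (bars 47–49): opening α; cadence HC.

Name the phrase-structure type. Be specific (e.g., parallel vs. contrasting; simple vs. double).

Both phrases have the same opening (α) and the same cadence (half cadence): the second is a restatement, not a consequent, so this is a repeated phrase rather than a period.

repeated phrase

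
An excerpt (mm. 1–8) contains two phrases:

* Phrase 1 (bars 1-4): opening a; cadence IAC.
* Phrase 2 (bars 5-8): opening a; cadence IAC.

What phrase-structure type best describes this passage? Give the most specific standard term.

Both phrases have the same opening (a) and the same cadence (imperfect authentic cadence): the second is a restatement, not a consequent, so this is a repeated phrase rather than a period.

repeated phrase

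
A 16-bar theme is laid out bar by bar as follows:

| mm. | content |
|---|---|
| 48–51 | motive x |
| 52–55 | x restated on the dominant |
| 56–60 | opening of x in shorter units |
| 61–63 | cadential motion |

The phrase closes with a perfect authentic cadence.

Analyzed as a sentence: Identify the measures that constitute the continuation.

measures 56–63

After the presentation (mm. 48-55), the continuation covers the fragmentation through the cadence: mm. 56–63.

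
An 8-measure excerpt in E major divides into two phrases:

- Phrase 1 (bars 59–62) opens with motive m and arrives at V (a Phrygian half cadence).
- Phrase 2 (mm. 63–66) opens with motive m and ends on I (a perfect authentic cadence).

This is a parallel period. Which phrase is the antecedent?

phrase 1

The phrase ending with the weaker cadence (Phrygian half cadence) is the antecedent; the one ending more conclusively (perfect authentic cadence) is the consequent. The antecedent is phrase 1.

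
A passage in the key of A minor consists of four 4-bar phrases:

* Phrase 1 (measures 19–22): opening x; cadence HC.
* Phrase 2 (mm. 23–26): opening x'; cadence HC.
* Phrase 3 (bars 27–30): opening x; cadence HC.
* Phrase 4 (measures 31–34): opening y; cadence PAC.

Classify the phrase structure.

Four phrases in two halves: the first half (measures 19–26) ends with a half cadence, the second (mm. 27–34) with a perfect authentic cadence — a large antecedent–consequent pair, i.e. a double period.
Phrase 3 begins with the same material as phrase 1, making it parallel.

parallel double period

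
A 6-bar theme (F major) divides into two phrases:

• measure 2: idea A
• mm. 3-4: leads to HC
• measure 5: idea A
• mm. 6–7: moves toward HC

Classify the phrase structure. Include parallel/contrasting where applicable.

repeated phrase

Both phrases have the same opening (A) and the same cadence (half cadence): the second is a restatement, not a consequent, so this is a repeated phrase rather than a period.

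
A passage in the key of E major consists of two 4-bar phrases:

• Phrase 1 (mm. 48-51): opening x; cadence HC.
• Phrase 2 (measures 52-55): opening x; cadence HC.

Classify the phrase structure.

repeated phrase

Both phrases have the same opening (x) and the same cadence (half cadence): the second is a restatement, not a consequent, so this is a repeated phrase rather than a period.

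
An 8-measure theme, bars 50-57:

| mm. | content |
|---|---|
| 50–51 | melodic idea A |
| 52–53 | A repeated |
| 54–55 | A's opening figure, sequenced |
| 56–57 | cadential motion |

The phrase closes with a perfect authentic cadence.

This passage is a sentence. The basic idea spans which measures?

measures 50–51

The presentation of a sentence is the basic idea (mm. 50-51) plus its repetition (measures 52–53); the basic idea is therefore measures 50–51.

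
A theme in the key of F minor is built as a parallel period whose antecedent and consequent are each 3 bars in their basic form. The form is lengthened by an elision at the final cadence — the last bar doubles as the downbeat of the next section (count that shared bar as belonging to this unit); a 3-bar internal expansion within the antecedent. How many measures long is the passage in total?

9 measures

Basic parallel period: 3 + 3 = 6 bars.
6 (basic form) + 3 (internal expansion) = 9.
The elision shares a bar with the next section but does not change this unit's count.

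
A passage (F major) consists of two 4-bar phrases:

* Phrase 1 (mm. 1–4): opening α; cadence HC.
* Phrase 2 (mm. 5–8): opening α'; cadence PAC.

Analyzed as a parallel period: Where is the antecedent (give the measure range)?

measures 1–4

The antecedent is the phrase ending with the weaker cadence (half cadence, phrase 1) and the consequent the one ending more conclusively (perfect authentic cadence, phrase 2); the antecedent is mm. 1–4.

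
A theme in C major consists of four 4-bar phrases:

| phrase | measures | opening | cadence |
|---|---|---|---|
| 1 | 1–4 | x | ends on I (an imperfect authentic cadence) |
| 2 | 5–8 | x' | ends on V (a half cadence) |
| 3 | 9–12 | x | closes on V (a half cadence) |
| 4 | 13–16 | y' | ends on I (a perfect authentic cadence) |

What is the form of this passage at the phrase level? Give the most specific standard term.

Four phrases in two halves: the first half (measures 1–8) ends with a half cadence, the second (mm. 9-16) with a perfect authentic cadence — a large antecedent–consequent pair, i.e. a double period.
Phrase 3 begins with the same material as phrase 1, making it parallel.

parallel double period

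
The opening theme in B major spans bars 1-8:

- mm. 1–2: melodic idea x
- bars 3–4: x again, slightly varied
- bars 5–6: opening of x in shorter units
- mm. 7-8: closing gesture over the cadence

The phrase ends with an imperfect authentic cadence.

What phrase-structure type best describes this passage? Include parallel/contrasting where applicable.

sentence

Basic idea (mm. 1-2) + its repetition (measures 3-4) form the presentation; fragmentation and cadence (bars 5–8) form the continuation — the 8-bar whole is a sentence.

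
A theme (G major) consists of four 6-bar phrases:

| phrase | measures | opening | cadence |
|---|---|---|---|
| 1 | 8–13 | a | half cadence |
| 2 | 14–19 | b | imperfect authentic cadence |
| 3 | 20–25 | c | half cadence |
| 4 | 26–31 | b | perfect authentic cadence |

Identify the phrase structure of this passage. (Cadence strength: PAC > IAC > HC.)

Four phrases in two halves: the first half (mm. 8-19) ends with an imperfect authentic cadence, the second (mm. 20-31) with a perfect authentic cadence — a large antecedent–consequent pair, i.e. a double period.
Phrase 3 begins with different material from phrase 1, making it contrasting.

contrasting double period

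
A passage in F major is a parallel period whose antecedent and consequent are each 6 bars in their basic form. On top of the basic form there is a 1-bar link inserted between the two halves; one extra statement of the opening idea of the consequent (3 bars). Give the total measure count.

Basic parallel period: 6 + 6 = 12 bars.
12 (basic form) + 1 (link) + 3 (extra statement) = 16.

16 measures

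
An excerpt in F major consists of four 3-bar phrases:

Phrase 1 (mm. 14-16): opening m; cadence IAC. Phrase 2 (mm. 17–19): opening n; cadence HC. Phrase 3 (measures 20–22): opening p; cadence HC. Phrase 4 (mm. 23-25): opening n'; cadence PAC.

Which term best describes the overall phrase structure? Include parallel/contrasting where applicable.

Four phrases in two halves: the first half (mm. 14–19) ends with a half cadence, the second (mm. 20-25) with a perfect authentic cadence — a large antecedent–consequent pair, i.e. a double period.
Phrase 3 begins with different material from phrase 1, making it contrasting.

contrasting double period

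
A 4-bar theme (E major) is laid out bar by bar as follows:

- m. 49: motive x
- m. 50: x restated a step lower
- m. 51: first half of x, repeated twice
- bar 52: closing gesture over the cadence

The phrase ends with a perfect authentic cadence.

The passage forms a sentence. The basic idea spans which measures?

The presentation of a sentence is the basic idea (bar 49) plus its repetition (measure 50); the basic idea is therefore measure 49.

measures 49–49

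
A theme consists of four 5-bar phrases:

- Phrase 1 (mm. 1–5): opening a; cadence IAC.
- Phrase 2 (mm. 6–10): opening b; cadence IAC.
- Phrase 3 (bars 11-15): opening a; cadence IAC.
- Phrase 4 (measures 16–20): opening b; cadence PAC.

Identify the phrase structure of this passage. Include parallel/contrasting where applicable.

parallel double period

Four phrases in two halves: the first half (bars 1–10) ends with an imperfect authentic cadence, the second (measures 11–20) with a perfect authentic cadence — a large antecedent–consequent pair, i.e. a double period.
Phrase 3 begins with the same material as phrase 1, making it parallel.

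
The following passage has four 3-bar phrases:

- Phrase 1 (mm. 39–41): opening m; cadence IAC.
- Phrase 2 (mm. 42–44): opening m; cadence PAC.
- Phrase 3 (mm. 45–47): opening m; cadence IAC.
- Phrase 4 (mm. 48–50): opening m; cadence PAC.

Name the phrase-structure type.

The cadence pattern IAC–PAC–IAC–PAC is weak–strong twice, and phrases 3–4 restate phrases 1–2: a period heard twice, not a double period (which would end weakly at phrase 2).

repeated period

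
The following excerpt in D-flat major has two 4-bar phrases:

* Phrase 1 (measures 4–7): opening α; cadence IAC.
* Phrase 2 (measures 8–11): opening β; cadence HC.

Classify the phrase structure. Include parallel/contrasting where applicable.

phrase group

The second phrase closes with a half cadence, which is not stronger than the first phrase's imperfect authentic cadence; without a weak→strong cadential pair there is no antecedent–consequent relationship, so this is a phrase group rather than a period.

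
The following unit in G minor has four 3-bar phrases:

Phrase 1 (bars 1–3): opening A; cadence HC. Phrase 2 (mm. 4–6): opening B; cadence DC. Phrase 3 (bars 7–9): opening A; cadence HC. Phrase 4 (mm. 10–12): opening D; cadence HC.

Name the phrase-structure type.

Phrase 4 ends with a half cadence, no stronger than phrase 2's deceptive cadence, so the four phrases do not form a double period; nor do phrases 3–4 duplicate 1–2, so it is not a repeated period. With no phrase reaching a conclusive cadence, the passage is a phrase group.

phrase group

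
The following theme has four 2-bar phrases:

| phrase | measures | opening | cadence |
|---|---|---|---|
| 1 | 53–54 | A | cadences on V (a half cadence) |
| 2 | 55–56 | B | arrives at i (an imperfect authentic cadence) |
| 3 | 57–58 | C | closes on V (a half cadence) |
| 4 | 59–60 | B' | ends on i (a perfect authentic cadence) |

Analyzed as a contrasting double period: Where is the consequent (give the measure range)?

measures 57–60

In a double period the four phrases pair into a large antecedent (phrases 1–2, ending imperfect authentic cadence) and a large consequent (phrases 3–4, ending perfect authentic cadence). The consequent spans measures 57–60.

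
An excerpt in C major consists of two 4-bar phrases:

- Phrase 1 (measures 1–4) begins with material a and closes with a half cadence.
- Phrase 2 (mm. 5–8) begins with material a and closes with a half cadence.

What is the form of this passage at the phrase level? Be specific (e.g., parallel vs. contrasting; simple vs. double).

repeated phrase

Both phrases have the same opening (a) and the same cadence (half cadence): the second is a restatement, not a consequent, so this is a repeated phrase rather than a period.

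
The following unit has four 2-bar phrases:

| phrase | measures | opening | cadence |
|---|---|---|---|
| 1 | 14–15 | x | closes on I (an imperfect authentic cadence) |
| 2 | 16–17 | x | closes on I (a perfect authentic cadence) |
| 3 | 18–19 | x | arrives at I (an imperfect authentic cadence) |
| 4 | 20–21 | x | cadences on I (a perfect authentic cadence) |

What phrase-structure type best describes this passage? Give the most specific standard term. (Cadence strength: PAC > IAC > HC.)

The cadence pattern IAC–PAC–IAC–PAC is weak–strong twice, and phrases 3–4 restate phrases 1–2: a period heard twice, not a double period (which would end weakly at phrase 2).

repeated period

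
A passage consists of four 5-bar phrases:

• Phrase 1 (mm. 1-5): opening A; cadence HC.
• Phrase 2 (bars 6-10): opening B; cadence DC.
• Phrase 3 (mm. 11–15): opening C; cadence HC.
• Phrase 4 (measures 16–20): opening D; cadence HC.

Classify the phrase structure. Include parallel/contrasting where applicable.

phrase group

Phrase 4 ends with a half cadence, no stronger than phrase 2's deceptive cadence, so the four phrases do not form a double period; nor do phrases 3–4 duplicate 1–2, so it is not a repeated period. With no phrase reaching a conclusive cadence, the passage is a phrase group.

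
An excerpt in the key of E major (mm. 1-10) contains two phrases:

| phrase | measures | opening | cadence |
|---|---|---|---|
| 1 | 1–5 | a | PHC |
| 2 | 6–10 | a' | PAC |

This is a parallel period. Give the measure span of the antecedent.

The phrase ending with the weaker cadence (Phrygian half cadence) is the antecedent; the one ending more conclusively (perfect authentic cadence) is the consequent. The antecedent is measures 1–5.

measures 1–5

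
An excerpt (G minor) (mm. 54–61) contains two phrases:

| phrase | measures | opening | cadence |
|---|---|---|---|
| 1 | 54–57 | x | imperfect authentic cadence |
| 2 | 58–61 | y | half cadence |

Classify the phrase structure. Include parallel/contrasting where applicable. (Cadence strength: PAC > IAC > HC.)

The second phrase closes with a half cadence, which is not stronger than the first phrase's imperfect authentic cadence; without a weak→strong cadential pair there is no antecedent–consequent relationship, so this is a phrase group rather than a period.

phrase group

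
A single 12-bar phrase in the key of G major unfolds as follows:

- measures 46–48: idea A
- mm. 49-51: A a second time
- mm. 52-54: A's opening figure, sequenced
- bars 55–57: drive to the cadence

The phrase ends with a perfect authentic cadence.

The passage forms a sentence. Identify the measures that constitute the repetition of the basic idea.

measures 49–51

The presentation of a sentence is the basic idea (measures 46–48) plus its repetition (mm. 49–51); the repetition of the basic idea is therefore measures 49–51.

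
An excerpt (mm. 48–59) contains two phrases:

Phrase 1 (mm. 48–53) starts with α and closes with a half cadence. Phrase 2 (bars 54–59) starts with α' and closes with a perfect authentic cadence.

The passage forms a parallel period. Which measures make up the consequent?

The antecedent is the phrase ending with the weaker cadence (half cadence, phrase 1) and the consequent the one ending more conclusively (perfect authentic cadence, phrase 2); the consequent is measures 54–59.

measures 54–59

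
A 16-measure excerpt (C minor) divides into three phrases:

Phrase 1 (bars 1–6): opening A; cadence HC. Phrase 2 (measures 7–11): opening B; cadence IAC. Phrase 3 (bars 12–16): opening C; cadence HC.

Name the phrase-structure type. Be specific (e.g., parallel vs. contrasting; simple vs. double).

phrase group

The final phrase closes with a half cadence, which is not stronger than the preceding imperfect authentic cadence; the 3 phrases lack an overall antecedent–consequent design and so form a phrase group.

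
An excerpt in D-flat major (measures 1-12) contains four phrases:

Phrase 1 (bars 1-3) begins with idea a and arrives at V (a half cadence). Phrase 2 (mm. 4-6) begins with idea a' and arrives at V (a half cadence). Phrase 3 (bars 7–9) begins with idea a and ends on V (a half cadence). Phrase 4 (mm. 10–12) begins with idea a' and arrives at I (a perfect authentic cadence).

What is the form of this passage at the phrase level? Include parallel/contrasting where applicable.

Four phrases in two halves: the first half (mm. 1–6) ends with a half cadence, the second (mm. 7–12) with a perfect authentic cadence — a large antecedent–consequent pair, i.e. a double period.
Phrase 3 begins with the same material as phrase 1, making it parallel.

parallel double period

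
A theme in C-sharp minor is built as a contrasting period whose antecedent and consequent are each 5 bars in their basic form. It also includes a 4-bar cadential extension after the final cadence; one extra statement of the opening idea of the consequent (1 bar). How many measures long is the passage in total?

Basic contrasting period: 5 + 5 = 10 bars.
10 (basic form) + 4 (cadential extension) + 1 (extra statement) = 15.

15 measures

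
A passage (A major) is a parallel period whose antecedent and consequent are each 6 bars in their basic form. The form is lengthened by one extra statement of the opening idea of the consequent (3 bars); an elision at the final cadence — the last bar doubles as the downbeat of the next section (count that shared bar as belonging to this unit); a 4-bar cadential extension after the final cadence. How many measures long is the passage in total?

Basic parallel period: 6 + 6 = 12 bars.
12 (basic form) + 3 (extra statement) + 4 (cadential extension) = 19.
The elision shares a bar with the next section but does not change this unit's count.

19 measures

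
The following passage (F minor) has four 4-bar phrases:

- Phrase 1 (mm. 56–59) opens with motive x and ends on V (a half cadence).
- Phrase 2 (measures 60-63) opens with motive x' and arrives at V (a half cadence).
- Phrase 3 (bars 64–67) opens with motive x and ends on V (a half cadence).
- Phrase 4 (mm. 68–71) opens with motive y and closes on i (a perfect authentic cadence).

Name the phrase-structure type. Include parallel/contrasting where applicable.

Four phrases in two halves: the first half (mm. 56-63) ends with a half cadence, the second (mm. 64–71) with a perfect authentic cadence — a large antecedent–consequent pair, i.e. a double period.
Phrase 3 begins with the same material as phrase 1, making it parallel.

parallel double period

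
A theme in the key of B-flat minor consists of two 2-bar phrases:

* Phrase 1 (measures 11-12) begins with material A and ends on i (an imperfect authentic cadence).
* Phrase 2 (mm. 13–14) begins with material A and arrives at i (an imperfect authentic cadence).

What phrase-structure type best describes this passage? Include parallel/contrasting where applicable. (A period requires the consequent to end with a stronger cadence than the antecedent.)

repeated phrase

Both phrases have the same opening (A) and the same cadence (imperfect authentic cadence): the second is a restatement, not a consequent, so this is a repeated phrase rather than a period.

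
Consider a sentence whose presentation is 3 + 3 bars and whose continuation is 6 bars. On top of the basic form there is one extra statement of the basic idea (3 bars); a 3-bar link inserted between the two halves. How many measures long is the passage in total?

18 measures

Basic sentence: 3 + 3 + 6 = 12 bars.
12 (basic form) + 3 (extra statement) + 3 (link) = 18.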